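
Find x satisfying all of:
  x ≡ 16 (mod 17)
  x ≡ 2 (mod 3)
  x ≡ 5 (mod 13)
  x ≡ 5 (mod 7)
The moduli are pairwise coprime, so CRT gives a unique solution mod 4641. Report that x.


Product of moduli M = 17 · 3 · 13 · 7 = 4641.
Merge one congruence at a time:
  Start: x ≡ 16 (mod 17).
  Combine with x ≡ 2 (mod 3); new modulus lcm = 51.
    Write x = 16 + 17·t and substitute into x ≡ 2 (mod 3): 17·t ≡ 2 − 16 = -14 (mod 3).
    Reduce coefficients mod 3: 2·t ≡ 1 (mod 3).
    The inverse of 2 mod 3 is 2 (since 2·2 = 4 = 1·3 + 1), so t ≡ 2·1 = 2 ≡ 2 (mod 3).
    Then x = 16 + 17·2 = 50, valid modulo lcm(17, 3) = 51: x ≡ 50 (mod 51).
  Combine with x ≡ 5 (mod 13); new modulus lcm = 663.
    Write x = 50 + 51·t and substitute into x ≡ 5 (mod 13): 51·t ≡ 5 − 50 = -45 (mod 13).
    Reduce coefficients mod 13: 12·t ≡ 7 (mod 13).
    The inverse of 12 mod 13 is 12 (since 12·12 = 144 = 11·13 + 1), so t ≡ 12·7 = 84 ≡ 6 (mod 13).
    Then x = 50 + 51·6 = 356, valid modulo lcm(51, 13) = 663: x ≡ 356 (mod 663).
  Combine with x ≡ 5 (mod 7); new modulus lcm = 4641.
    Write x = 356 + 663·t and substitute into x ≡ 5 (mod 7): 663·t ≡ 5 − 356 = -351 (mod 7).
    Reduce coefficients mod 7: 5·t ≡ 6 (mod 7).
    The inverse of 5 mod 7 is 3 (since 5·3 = 15 = 2·7 + 1), so t ≡ 3·6 = 18 ≡ 4 (mod 7).
    Then x = 356 + 663·4 = 3008, valid modulo lcm(663, 7) = 4641: x ≡ 3008 (mod 4641).
Verify against each original: 3008 mod 17 = 16, 3008 mod 3 = 2, 3008 mod 13 = 5, 3008 mod 7 = 5.

x ≡ 3008 (mod 4641).


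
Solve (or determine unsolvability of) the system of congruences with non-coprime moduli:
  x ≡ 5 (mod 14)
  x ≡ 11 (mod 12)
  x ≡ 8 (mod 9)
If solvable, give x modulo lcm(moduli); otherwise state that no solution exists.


Moduli 14, 12, 9 are not pairwise coprime, so CRT works modulo lcm(m_i) when all pairwise compatibility conditions hold.
Pairwise compatibility: gcd(m_i, m_j) must divide a_i - a_j for every pair.
Merge one congruence at a time:
  Start: x ≡ 5 (mod 14).
  Combine with x ≡ 11 (mod 12): gcd(14, 12) = 2; 11 - 5 = 6, which IS divisible by 2, so compatible.
    Write x = 5 + 14·t and substitute into x ≡ 11 (mod 12): 14·t ≡ 11 − 5 = 6 (mod 12).
    Divide the congruence (and modulus) by g = 2: 7·t ≡ 3 (mod 6).
    Reduce coefficients mod 6: 1·t ≡ 3 (mod 6).
    So t ≡ 3 (mod 6).
    Then x = 5 + 14·3 = 47, valid modulo lcm(14, 12) = 84: x ≡ 47 (mod 84).
  Combine with x ≡ 8 (mod 9): gcd(84, 9) = 3; 8 - 47 = -39, which IS divisible by 3, so compatible.
    Write x = 47 + 84·t and substitute into x ≡ 8 (mod 9): 84·t ≡ 8 − 47 = -39 (mod 9).
    Divide the congruence (and modulus) by g = 3: 28·t ≡ -13 (mod 3).
    Reduce coefficients mod 3: 1·t ≡ 2 (mod 3).
    So t ≡ 2 (mod 3).
    Then x = 47 + 84·2 = 215, valid modulo lcm(84, 9) = 252: x ≡ 215 (mod 252).
Verify: 215 mod 14 = 5, 215 mod 12 = 11, 215 mod 9 = 8.

x ≡ 215 (mod 252).


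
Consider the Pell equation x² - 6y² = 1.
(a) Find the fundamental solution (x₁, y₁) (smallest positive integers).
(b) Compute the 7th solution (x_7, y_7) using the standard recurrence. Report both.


Step 1: Find the fundamental solution (x₁, y₁) of x² - 6y² = 1.
  Expand √6 as a continued fraction. a₀ = ⌊√6⌋ = 2; iterate m_{k+1} = d_k·a_k − m_k, d_{k+1} = (6 − m_{k+1}²)/d_k, a_{k+1} = ⌊(a₀ + m_{k+1})/d_{k+1}⌋ (starting m₀ = 0, d₀ = 1), with convergents p_k = a_k·p_{k-1} + p_{k-2}, q_k = a_k·q_{k-1} + q_{k-2} (p₋₁ = 1, q₋₁ = 0):
  k = 0: a₀ = 2; p₀/q₀ = 2/1; p₀² − 6·q₀² = 4 − 6 = -2.
  k = 1: m = 2, d = 2, a = ⌊(2 + 2)/2⌋ = 2; p/q = (2·2 + 1)/(2·1 + 0) = 5/2; p² − 6·q² = 25 − 24 = 1.
  The first convergent with p² − 6·q² = 1 gives the fundamental solution (x₁, y₁) = (5, 2).
Step 2: Apply the recurrence (x_{n+1}, y_{n+1}) = (x₁x_n + 6y₁y_n, x₁y_n + y₁x_n) repeatedly.
  From (x_1, y_1) = (5, 2): x_2 = 5·5 + 6·2·2 = 49; y_2 = 5·2 + 2·5 = 20.
  From (x_2, y_2) = (49, 20): x_3 = 5·49 + 6·2·20 = 485; y_3 = 5·20 + 2·49 = 198.
  From (x_3, y_3) = (485, 198): x_4 = 5·485 + 6·2·198 = 4801; y_4 = 5·198 + 2·485 = 1960.
  From (x_4, y_4) = (4801, 1960): x_5 = 5·4801 + 6·2·1960 = 47525; y_5 = 5·1960 + 2·4801 = 19402.
  From (x_5, y_5) = (47525, 19402): x_6 = 5·47525 + 6·2·19402 = 470449; y_6 = 5·19402 + 2·47525 = 192060.
  From (x_6, y_6) = (470449, 192060): x_7 = 5·470449 + 6·2·192060 = 4656965; y_7 = 5·192060 + 2·470449 = 1901198.
Step 3: Verify x_7² - 6·y_7² = 21687323011225 - 21687323011224 = 1 (should be 1). ✓

(x_1, y_1) = (5, 2); (x_7, y_7) = (4656965, 1901198).


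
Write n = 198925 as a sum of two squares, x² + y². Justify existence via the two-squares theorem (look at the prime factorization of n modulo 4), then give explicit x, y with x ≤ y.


Step 1: Factor n = 198925 = 5^2 · 73 · 109.
Step 2: Check the mod-4 condition on each prime factor: 5 ≡ 1 (mod 4), exponent 2; 73 ≡ 1 (mod 4), exponent 1; 109 ≡ 1 (mod 4), exponent 1.
All primes ≡ 3 (mod 4) appear to even exponent (or don't appear), so by the two-squares theorem n IS expressible as a sum of two squares.
Step 3: Build a representation. Group n = k² · m with k = 5 and m = 73 · 109 = 7957 (a product of primes ≡ 1 (mod 4)); a representation of m scales to one of n via (k·x)² + (k·y)² = k²(x² + y²). Each prime p ≡ 1 (mod 4) is itself a sum of two squares; find a² by testing p − a² for a perfect square:
  73: 73 − 1² = 72, 73 − 2² = 69, 73 − 3² = 64 = 8² ⇒ 73 = 3² + 8².
  109: 109 − 1² = 108, 109 − 2² = 105, 109 − 3² = 100 = 10² ⇒ 109 = 3² + 10².
  Combine using the Brahmagupta–Fibonacci identity (a² + b²)(c² + d²) = (ac − bd)² + (ad + bc)² = (ac + bd)² + (ad − bc)²:
  73 · 109 = 7957: from (3² + 8²)(3² + 10²), take (3·3 − 8·10, 3·10 + 8·3) = (9 − 80, 30 + 24) = (-71, 54); dropping signs (only squares matter) gives (71, 54); check 71² + 54² = 5041 + 2916 = 7957 ✓.
  Scale by k = 5: (5·71, 5·54) = (355, 270).
Step 4: Order so x ≤ y and verify: 270² + 355² = 72900 + 126025 = 198925 = n. ✓

n = 198925 = 270² + 355² (one valid representation with x ≤ y).


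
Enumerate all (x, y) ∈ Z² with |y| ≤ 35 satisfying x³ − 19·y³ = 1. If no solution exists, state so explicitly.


The equation is x³ - 19y³ = 1. For fixed y, x³ = 19·y³ + 1, so a solution requires the RHS to be a perfect cube.
Strategy: iterate y from -35 to 35, compute RHS = 19·y³ + 1, and check whether it is a (positive or negative) perfect cube.
Check small values of y:
  y = 0: RHS = 1 = (1)³ ⇒ x = 1 works.
  y = 1: RHS = 20 is not a perfect cube.
  y = -1: RHS = -18 is not a perfect cube.
  y = 2: RHS = 153 is not a perfect cube.
  y = -2: RHS = -151 is not a perfect cube.
  y = 3: RHS = 514 is not a perfect cube.
  y = -3: RHS = -512 = (-8)³ ⇒ x = -8 works.
Continuing the search up to |y| = 35 finds no further solutions beyond those listed.
Collected solutions: (1, 0), (-8, -3).

Solutions (with |y| ≤ 35): (1, 0), (-8, -3).


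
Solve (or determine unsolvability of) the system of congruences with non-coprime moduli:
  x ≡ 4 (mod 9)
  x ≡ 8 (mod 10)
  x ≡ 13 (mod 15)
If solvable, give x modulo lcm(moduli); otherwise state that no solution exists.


Moduli 9, 10, 15 are not pairwise coprime, so CRT works modulo lcm(m_i) when all pairwise compatibility conditions hold.
Pairwise compatibility: gcd(m_i, m_j) must divide a_i - a_j for every pair.
Merge one congruence at a time:
  Start: x ≡ 4 (mod 9).
  Combine with x ≡ 8 (mod 10): gcd(9, 10) = 1; 8 - 4 = 4, which IS divisible by 1, so compatible.
    Write x = 4 + 9·t and substitute into x ≡ 8 (mod 10): 9·t ≡ 8 − 4 = 4 (mod 10).
    The inverse of 9 mod 10 is 9 (since 9·9 = 81 = 8·10 + 1), so t ≡ 9·4 = 36 ≡ 6 (mod 10).
    Then x = 4 + 9·6 = 58, valid modulo lcm(9, 10) = 90: x ≡ 58 (mod 90).
  Combine with x ≡ 13 (mod 15): gcd(90, 15) = 15; 13 - 58 = -45, which IS divisible by 15, so compatible.
    Write x = 58 + 90·t and substitute into x ≡ 13 (mod 15): 90·t ≡ 13 − 58 = -45 (mod 15).
    Divide the congruence (and modulus) by g = 15: 6·t ≡ -3 (mod 1).
    Modulo 1 every t works; take t = 0.
    Then x = 58 + 90·0 = 58, valid modulo lcm(90, 15) = 90: x ≡ 58 (mod 90).
Verify: 58 mod 9 = 4, 58 mod 10 = 8, 58 mod 15 = 13.

x ≡ 58 (mod 90).


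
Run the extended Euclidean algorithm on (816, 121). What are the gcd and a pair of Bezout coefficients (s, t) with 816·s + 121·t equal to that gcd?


Euclidean algorithm on (816, 121) — divide until remainder is 0:
  816 = 6 · 121 + 90
  121 = 1 · 90 + 31
  90 = 2 · 31 + 28
  31 = 1 · 28 + 3
  28 = 9 · 3 + 1
  3 = 3 · 1 + 0
gcd(816, 121) = 1.
Track Bezout coefficients alongside the remainders: start with r₀ = 816 = a·1 + b·0 (s = 1, t = 0) and r₁ = 121 = a·0 + b·1 (s = 0, t = 1); each new remainder r_{k+1} = r_{k-1} − q_k·r_k inherits s_{k+1} = s_{k-1} − q_k·s_k, t_{k+1} = t_{k-1} − q_k·t_k, so r_k = a·s_k + b·t_k at every step:
  q = 6: r = 90, s = 1 − 6·0 = 1, t = 0 − 6·1 = -6  (check: 816·1 + 121·(-6) = 90)
  q = 1: r = 31, s = 0 − 1·1 = -1, t = 1 − 1·(-6) = 7  (check: 816·(-1) + 121·7 = 31)
  q = 2: r = 28, s = 1 − 2·(-1) = 3, t = -6 − 2·7 = -20  (check: 816·3 + 121·(-20) = 28)
  q = 1: r = 3, s = -1 − 1·3 = -4, t = 7 − 1·(-20) = 27  (check: 816·(-4) + 121·27 = 3)
  q = 9: r = 1, s = 3 − 9·(-4) = 39, t = -20 − 9·27 = -263  (check: 816·39 + 121·(-263) = 1)
The row with r = 1 (the gcd) gives the Bezout coefficients s = 39, t = -263.
Result: 816 · (39) + 121 · (-263) = 1.

gcd(816, 121) = 1; s = 39, t = -263 (check: 816·39 + 121·(-263) = 1).


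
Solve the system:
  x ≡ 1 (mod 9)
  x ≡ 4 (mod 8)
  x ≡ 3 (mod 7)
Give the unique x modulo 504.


Moduli 9, 8, 7 are pairwise coprime; by CRT there is a unique solution modulo M = 9 · 8 · 7 = 504.
Solve pairwise, accumulating the modulus:
  Start with x ≡ 1 (mod 9).
  Combine with x ≡ 4 (mod 8): since gcd(9, 8) = 1, we get a unique residue mod 72.
    Write x = 1 + 9·t and substitute into x ≡ 4 (mod 8): 9·t ≡ 4 − 1 = 3 (mod 8).
    Reduce coefficients mod 8: 1·t ≡ 3 (mod 8).
    So t ≡ 3 (mod 8).
    Then x = 1 + 9·3 = 28, valid modulo lcm(9, 8) = 72: x ≡ 28 (mod 72).
  Combine with x ≡ 3 (mod 7): since gcd(72, 7) = 1, we get a unique residue mod 504.
    Write x = 28 + 72·t and substitute into x ≡ 3 (mod 7): 72·t ≡ 3 − 28 = -25 (mod 7).
    Reduce coefficients mod 7: 2·t ≡ 3 (mod 7).
    The inverse of 2 mod 7 is 4 (since 2·4 = 8 = 1·7 + 1), so t ≡ 4·3 = 12 ≡ 5 (mod 7).
    Then x = 28 + 72·5 = 388, valid modulo lcm(72, 7) = 504: x ≡ 388 (mod 504).
Verify: 388 mod 9 = 1 ✓, 388 mod 8 = 4 ✓, 388 mod 7 = 3 ✓.

x ≡ 388 (mod 504).


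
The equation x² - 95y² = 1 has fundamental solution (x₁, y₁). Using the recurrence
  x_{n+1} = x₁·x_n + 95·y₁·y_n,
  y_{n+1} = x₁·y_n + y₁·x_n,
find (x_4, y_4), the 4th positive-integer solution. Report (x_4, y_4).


Step 1: Find the fundamental solution (x₁, y₁) of x² - 95y² = 1.
  Expand √95 as a continued fraction. a₀ = ⌊√95⌋ = 9; iterate m_{k+1} = d_k·a_k − m_k, d_{k+1} = (95 − m_{k+1}²)/d_k, a_{k+1} = ⌊(a₀ + m_{k+1})/d_{k+1}⌋ (starting m₀ = 0, d₀ = 1), with convergents p_k = a_k·p_{k-1} + p_{k-2}, q_k = a_k·q_{k-1} + q_{k-2} (p₋₁ = 1, q₋₁ = 0):
  k = 0: a₀ = 9; p₀/q₀ = 9/1; p₀² − 95·q₀² = 81 − 95 = -14.
  k = 1: m = 9, d = 14, a = ⌊(9 + 9)/14⌋ = 1; p/q = (1·9 + 1)/(1·1 + 0) = 10/1; p² − 95·q² = 100 − 95 = 5.
  k = 2: m = 5, d = 5, a = ⌊(9 + 5)/5⌋ = 2; p/q = (2·10 + 9)/(2·1 + 1) = 29/3; p² − 95·q² = 841 − 855 = -14.
  k = 3: m = 5, d = 14, a = ⌊(9 + 5)/14⌋ = 1; p/q = (1·29 + 10)/(1·3 + 1) = 39/4; p² − 95·q² = 1521 − 1520 = 1.
  The first convergent with p² − 95·q² = 1 gives the fundamental solution (x₁, y₁) = (39, 4).
Step 2: Apply the recurrence (x_{n+1}, y_{n+1}) = (x₁x_n + 95y₁y_n, x₁y_n + y₁x_n) repeatedly.
  From (x_1, y_1) = (39, 4): x_2 = 39·39 + 95·4·4 = 3041; y_2 = 39·4 + 4·39 = 312.
  From (x_2, y_2) = (3041, 312): x_3 = 39·3041 + 95·4·312 = 237159; y_3 = 39·312 + 4·3041 = 24332.
  From (x_3, y_3) = (237159, 24332): x_4 = 39·237159 + 95·4·24332 = 18495361; y_4 = 39·24332 + 4·237159 = 1897584.
Step 3: Verify x_4² - 95·y_4² = 342078378520321 - 342078378520320 = 1 (should be 1). ✓

(x_1, y_1) = (39, 4); (x_4, y_4) = (18495361, 1897584).


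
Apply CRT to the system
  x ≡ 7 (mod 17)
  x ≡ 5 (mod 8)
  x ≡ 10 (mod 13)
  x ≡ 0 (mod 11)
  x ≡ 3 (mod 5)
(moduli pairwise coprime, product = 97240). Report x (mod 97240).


Product of moduli M = 17 · 8 · 13 · 11 · 5 = 97240.
Merge one congruence at a time:
  Start: x ≡ 7 (mod 17).
  Combine with x ≡ 5 (mod 8); new modulus lcm = 136.
    Write x = 7 + 17·t and substitute into x ≡ 5 (mod 8): 17·t ≡ 5 − 7 = -2 (mod 8).
    Reduce coefficients mod 8: 1·t ≡ 6 (mod 8).
    So t ≡ 6 (mod 8).
    Then x = 7 + 17·6 = 109, valid modulo lcm(17, 8) = 136: x ≡ 109 (mod 136).
  Combine with x ≡ 10 (mod 13); new modulus lcm = 1768.
    Write x = 109 + 136·t and substitute into x ≡ 10 (mod 13): 136·t ≡ 10 − 109 = -99 (mod 13).
    Reduce coefficients mod 13: 6·t ≡ 5 (mod 13).
    The inverse of 6 mod 13 is 11 (since 6·11 = 66 = 5·13 + 1), so t ≡ 11·5 = 55 ≡ 3 (mod 13).
    Then x = 109 + 136·3 = 517, valid modulo lcm(136, 13) = 1768: x ≡ 517 (mod 1768).
  Combine with x ≡ 0 (mod 11); new modulus lcm = 19448.
    Write x = 517 + 1768·t and substitute into x ≡ 0 (mod 11): 1768·t ≡ 0 − 517 = -517 (mod 11).
    Reduce coefficients mod 11: 8·t ≡ 0 (mod 11).
    The inverse of 8 mod 11 is 7 (since 8·7 = 56 = 5·11 + 1), so t ≡ 7·0 = 0 ≡ 0 (mod 11).
    Then x = 517 + 1768·0 = 517, valid modulo lcm(1768, 11) = 19448: x ≡ 517 (mod 19448).
  Combine with x ≡ 3 (mod 5); new modulus lcm = 97240.
    Write x = 517 + 19448·t and substitute into x ≡ 3 (mod 5): 19448·t ≡ 3 − 517 = -514 (mod 5).
    Reduce coefficients mod 5: 3·t ≡ 1 (mod 5).
    The inverse of 3 mod 5 is 2 (since 3·2 = 6 = 1·5 + 1), so t ≡ 2·1 = 2 ≡ 2 (mod 5).
    Then x = 517 + 19448·2 = 39413, valid modulo lcm(19448, 5) = 97240: x ≡ 39413 (mod 97240).
Verify against each original: 39413 mod 17 = 7, 39413 mod 8 = 5, 39413 mod 13 = 10, 39413 mod 11 = 0, 39413 mod 5 = 3.

x ≡ 39413 (mod 97240).


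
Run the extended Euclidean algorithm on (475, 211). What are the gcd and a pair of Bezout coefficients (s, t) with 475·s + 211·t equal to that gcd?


Euclidean algorithm on (475, 211) — divide until remainder is 0:
  475 = 2 · 211 + 53
  211 = 3 · 53 + 52
  53 = 1 · 52 + 1
  52 = 52 · 1 + 0
gcd(475, 211) = 1.
Track Bezout coefficients alongside the remainders: start with r₀ = 475 = a·1 + b·0 (s = 1, t = 0) and r₁ = 211 = a·0 + b·1 (s = 0, t = 1); each new remainder r_{k+1} = r_{k-1} − q_k·r_k inherits s_{k+1} = s_{k-1} − q_k·s_k, t_{k+1} = t_{k-1} − q_k·t_k, so r_k = a·s_k + b·t_k at every step:
  q = 2: r = 53, s = 1 − 2·0 = 1, t = 0 − 2·1 = -2  (check: 475·1 + 211·(-2) = 53)
  q = 3: r = 52, s = 0 − 3·1 = -3, t = 1 − 3·(-2) = 7  (check: 475·(-3) + 211·7 = 52)
  q = 1: r = 1, s = 1 − 1·(-3) = 4, t = -2 − 1·7 = -9  (check: 475·4 + 211·(-9) = 1)
The row with r = 1 (the gcd) gives the Bezout coefficients s = 4, t = -9.
Result: 475 · (4) + 211 · (-9) = 1.

gcd(475, 211) = 1; s = 4, t = -9 (check: 475·4 + 211·(-9) = 1).


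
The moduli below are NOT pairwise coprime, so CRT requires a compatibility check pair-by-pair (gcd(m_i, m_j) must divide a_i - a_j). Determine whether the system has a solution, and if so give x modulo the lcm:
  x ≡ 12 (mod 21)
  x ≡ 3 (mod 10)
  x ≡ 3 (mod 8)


Moduli 21, 10, 8 are not pairwise coprime, so CRT works modulo lcm(m_i) when all pairwise compatibility conditions hold.
Pairwise compatibility: gcd(m_i, m_j) must divide a_i - a_j for every pair.
Merge one congruence at a time:
  Start: x ≡ 12 (mod 21).
  Combine with x ≡ 3 (mod 10): gcd(21, 10) = 1; 3 - 12 = -9, which IS divisible by 1, so compatible.
    Write x = 12 + 21·t and substitute into x ≡ 3 (mod 10): 21·t ≡ 3 − 12 = -9 (mod 10).
    Reduce coefficients mod 10: 1·t ≡ 1 (mod 10).
    So t ≡ 1 (mod 10).
    Then x = 12 + 21·1 = 33, valid modulo lcm(21, 10) = 210: x ≡ 33 (mod 210).
  Combine with x ≡ 3 (mod 8): gcd(210, 8) = 2; 3 - 33 = -30, which IS divisible by 2, so compatible.
    Write x = 33 + 210·t and substitute into x ≡ 3 (mod 8): 210·t ≡ 3 − 33 = -30 (mod 8).
    Divide the congruence (and modulus) by g = 2: 105·t ≡ -15 (mod 4).
    Reduce coefficients mod 4: 1·t ≡ 1 (mod 4).
    So t ≡ 1 (mod 4).
    Then x = 33 + 210·1 = 243, valid modulo lcm(210, 8) = 840: x ≡ 243 (mod 840).
Verify: 243 mod 21 = 12, 243 mod 10 = 3, 243 mod 8 = 3.

x ≡ 243 (mod 840).


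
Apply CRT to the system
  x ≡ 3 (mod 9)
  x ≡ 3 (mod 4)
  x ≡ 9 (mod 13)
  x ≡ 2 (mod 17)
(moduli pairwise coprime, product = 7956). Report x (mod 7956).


Product of moduli M = 9 · 4 · 13 · 17 = 7956.
Merge one congruence at a time:
  Start: x ≡ 3 (mod 9).
  Combine with x ≡ 3 (mod 4); new modulus lcm = 36.
    Write x = 3 + 9·t and substitute into x ≡ 3 (mod 4): 9·t ≡ 3 − 3 = 0 (mod 4).
    Reduce coefficients mod 4: 1·t ≡ 0 (mod 4).
    So t ≡ 0 (mod 4).
    Then x = 3 + 9·0 = 3, valid modulo lcm(9, 4) = 36: x ≡ 3 (mod 36).
  Combine with x ≡ 9 (mod 13); new modulus lcm = 468.
    Write x = 3 + 36·t and substitute into x ≡ 9 (mod 13): 36·t ≡ 9 − 3 = 6 (mod 13).
    Reduce coefficients mod 13: 10·t ≡ 6 (mod 13).
    The inverse of 10 mod 13 is 4 (since 10·4 = 40 = 3·13 + 1), so t ≡ 4·6 = 24 ≡ 11 (mod 13).
    Then x = 3 + 36·11 = 399, valid modulo lcm(36, 13) = 468: x ≡ 399 (mod 468).
  Combine with x ≡ 2 (mod 17); new modulus lcm = 7956.
    Write x = 399 + 468·t and substitute into x ≡ 2 (mod 17): 468·t ≡ 2 − 399 = -397 (mod 17).
    Reduce coefficients mod 17: 9·t ≡ 11 (mod 17).
    The inverse of 9 mod 17 is 2 (since 9·2 = 18 = 1·17 + 1), so t ≡ 2·11 = 22 ≡ 5 (mod 17).
    Then x = 399 + 468·5 = 2739, valid modulo lcm(468, 17) = 7956: x ≡ 2739 (mod 7956).
Verify against each original: 2739 mod 9 = 3, 2739 mod 4 = 3, 2739 mod 13 = 9, 2739 mod 17 = 2.

x ≡ 2739 (mod 7956).


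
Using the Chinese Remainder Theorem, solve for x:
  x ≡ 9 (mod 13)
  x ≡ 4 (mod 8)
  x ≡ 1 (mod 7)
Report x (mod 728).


Moduli 13, 8, 7 are pairwise coprime; by CRT there is a unique solution modulo M = 13 · 8 · 7 = 728.
Solve pairwise, accumulating the modulus:
  Start with x ≡ 9 (mod 13).
  Combine with x ≡ 4 (mod 8): since gcd(13, 8) = 1, we get a unique residue mod 104.
    Write x = 9 + 13·t and substitute into x ≡ 4 (mod 8): 13·t ≡ 4 − 9 = -5 (mod 8).
    Reduce coefficients mod 8: 5·t ≡ 3 (mod 8).
    The inverse of 5 mod 8 is 5 (since 5·5 = 25 = 3·8 + 1), so t ≡ 5·3 = 15 ≡ 7 (mod 8).
    Then x = 9 + 13·7 = 100, valid modulo lcm(13, 8) = 104: x ≡ 100 (mod 104).
  Combine with x ≡ 1 (mod 7): since gcd(104, 7) = 1, we get a unique residue mod 728.
    Write x = 100 + 104·t and substitute into x ≡ 1 (mod 7): 104·t ≡ 1 − 100 = -99 (mod 7).
    Reduce coefficients mod 7: 6·t ≡ 6 (mod 7).
    The inverse of 6 mod 7 is 6 (since 6·6 = 36 = 5·7 + 1), so t ≡ 6·6 = 36 ≡ 1 (mod 7).
    Then x = 100 + 104·1 = 204, valid modulo lcm(104, 7) = 728: x ≡ 204 (mod 728).
Verify: 204 mod 13 = 9 ✓, 204 mod 8 = 4 ✓, 204 mod 7 = 1 ✓.

x ≡ 204 (mod 728).


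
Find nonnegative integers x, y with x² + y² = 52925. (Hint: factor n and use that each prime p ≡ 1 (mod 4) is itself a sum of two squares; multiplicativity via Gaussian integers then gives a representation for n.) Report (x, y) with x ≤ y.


Step 1: Factor n = 52925 = 5^2 · 29 · 73.
Step 2: Check the mod-4 condition on each prime factor: 5 ≡ 1 (mod 4), exponent 2; 29 ≡ 1 (mod 4), exponent 1; 73 ≡ 1 (mod 4), exponent 1.
All primes ≡ 3 (mod 4) appear to even exponent (or don't appear), so by the two-squares theorem n IS expressible as a sum of two squares.
Step 3: Build a representation. Group n = k² · m with k = 5 and m = 29 · 73 = 2117 (a product of primes ≡ 1 (mod 4)); a representation of m scales to one of n via (k·x)² + (k·y)² = k²(x² + y²). Each prime p ≡ 1 (mod 4) is itself a sum of two squares; find a² by testing p − a² for a perfect square:
  29: 29 − 1² = 28, 29 − 2² = 25 = 5² ⇒ 29 = 2² + 5².
  73: 73 − 1² = 72, 73 − 2² = 69, 73 − 3² = 64 = 8² ⇒ 73 = 3² + 8².
  Combine using the Brahmagupta–Fibonacci identity (a² + b²)(c² + d²) = (ac − bd)² + (ad + bc)² = (ac + bd)² + (ad − bc)²:
  29 · 73 = 2117: from (2² + 5²)(3² + 8²), take (2·3 − 5·8, 2·8 + 5·3) = (6 − 40, 16 + 15) = (-34, 31); dropping signs (only squares matter) gives (34, 31); check 34² + 31² = 1156 + 961 = 2117 ✓.
  Scale by k = 5: (5·34, 5·31) = (170, 155).
Step 4: Order so x ≤ y and verify: 155² + 170² = 24025 + 28900 = 52925 = n. ✓

n = 52925 = 155² + 170² (one valid representation with x ≤ y).


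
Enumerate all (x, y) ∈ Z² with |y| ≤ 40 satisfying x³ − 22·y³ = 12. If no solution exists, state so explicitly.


The equation is x³ - 22y³ = 12. For fixed y, x³ = 22·y³ + 12, so a solution requires the RHS to be a perfect cube.
Strategy: iterate y from -40 to 40, compute RHS = 22·y³ + 12, and check whether it is a (positive or negative) perfect cube.
Check small values of y:
  y = 0: RHS = 12 is not a perfect cube.
  y = 1: RHS = 34 is not a perfect cube.
  y = -1: RHS = -10 is not a perfect cube.
  y = 2: RHS = 188 is not a perfect cube.
  y = -2: RHS = -164 is not a perfect cube.
  y = 3: RHS = 606 is not a perfect cube.
  y = -3: RHS = -582 is not a perfect cube.
Continuing the search up to |y| = 40 finds no solutions either.
No (x, y) in the scanned range satisfies the equation.

No integer solutions with |y| ≤ 40.


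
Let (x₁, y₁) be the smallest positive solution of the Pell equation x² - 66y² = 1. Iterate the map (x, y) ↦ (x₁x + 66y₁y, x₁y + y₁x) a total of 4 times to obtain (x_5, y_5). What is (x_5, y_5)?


Step 1: Find the fundamental solution (x₁, y₁) of x² - 66y² = 1.
  Expand √66 as a continued fraction. a₀ = ⌊√66⌋ = 8; iterate m_{k+1} = d_k·a_k − m_k, d_{k+1} = (66 − m_{k+1}²)/d_k, a_{k+1} = ⌊(a₀ + m_{k+1})/d_{k+1}⌋ (starting m₀ = 0, d₀ = 1), with convergents p_k = a_k·p_{k-1} + p_{k-2}, q_k = a_k·q_{k-1} + q_{k-2} (p₋₁ = 1, q₋₁ = 0):
  k = 0: a₀ = 8; p₀/q₀ = 8/1; p₀² − 66·q₀² = 64 − 66 = -2.
  k = 1: m = 8, d = 2, a = ⌊(8 + 8)/2⌋ = 8; p/q = (8·8 + 1)/(8·1 + 0) = 65/8; p² − 66·q² = 4225 − 4224 = 1.
  The first convergent with p² − 66·q² = 1 gives the fundamental solution (x₁, y₁) = (65, 8).
Step 2: Apply the recurrence (x_{n+1}, y_{n+1}) = (x₁x_n + 66y₁y_n, x₁y_n + y₁x_n) repeatedly.
  From (x_1, y_1) = (65, 8): x_2 = 65·65 + 66·8·8 = 8449; y_2 = 65·8 + 8·65 = 1040.
  From (x_2, y_2) = (8449, 1040): x_3 = 65·8449 + 66·8·1040 = 1098305; y_3 = 65·1040 + 8·8449 = 135192.
  From (x_3, y_3) = (1098305, 135192): x_4 = 65·1098305 + 66·8·135192 = 142771201; y_4 = 65·135192 + 8·1098305 = 17573920.
  From (x_4, y_4) = (142771201, 17573920): x_5 = 65·142771201 + 66·8·17573920 = 18559157825; y_5 = 65·17573920 + 8·142771201 = 2284474408.
Step 3: Verify x_5² - 66·y_5² = 344442339173258730625 - 344442339173258730624 = 1 (should be 1). ✓

(x_1, y_1) = (65, 8); (x_5, y_5) = (18559157825, 2284474408).


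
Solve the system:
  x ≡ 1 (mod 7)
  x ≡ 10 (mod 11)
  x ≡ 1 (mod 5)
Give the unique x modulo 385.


Moduli 7, 11, 5 are pairwise coprime; by CRT there is a unique solution modulo M = 7 · 11 · 5 = 385.
Solve pairwise, accumulating the modulus:
  Start with x ≡ 1 (mod 7).
  Combine with x ≡ 10 (mod 11): since gcd(7, 11) = 1, we get a unique residue mod 77.
    Write x = 1 + 7·t and substitute into x ≡ 10 (mod 11): 7·t ≡ 10 − 1 = 9 (mod 11).
    The inverse of 7 mod 11 is 8 (since 7·8 = 56 = 5·11 + 1), so t ≡ 8·9 = 72 ≡ 6 (mod 11).
    Then x = 1 + 7·6 = 43, valid modulo lcm(7, 11) = 77: x ≡ 43 (mod 77).
  Combine with x ≡ 1 (mod 5): since gcd(77, 5) = 1, we get a unique residue mod 385.
    Write x = 43 + 77·t and substitute into x ≡ 1 (mod 5): 77·t ≡ 1 − 43 = -42 (mod 5).
    Reduce coefficients mod 5: 2·t ≡ 3 (mod 5).
    The inverse of 2 mod 5 is 3 (since 2·3 = 6 = 1·5 + 1), so t ≡ 3·3 = 9 ≡ 4 (mod 5).
    Then x = 43 + 77·4 = 351, valid modulo lcm(77, 5) = 385: x ≡ 351 (mod 385).
Verify: 351 mod 7 = 1 ✓, 351 mod 11 = 10 ✓, 351 mod 5 = 1 ✓.

x ≡ 351 (mod 385).


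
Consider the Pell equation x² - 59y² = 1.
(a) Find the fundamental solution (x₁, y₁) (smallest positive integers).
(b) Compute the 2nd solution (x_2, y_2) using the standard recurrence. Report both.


Step 1: Find the fundamental solution (x₁, y₁) of x² - 59y² = 1.
  Expand √59 as a continued fraction. a₀ = ⌊√59⌋ = 7; iterate m_{k+1} = d_k·a_k − m_k, d_{k+1} = (59 − m_{k+1}²)/d_k, a_{k+1} = ⌊(a₀ + m_{k+1})/d_{k+1}⌋ (starting m₀ = 0, d₀ = 1), with convergents p_k = a_k·p_{k-1} + p_{k-2}, q_k = a_k·q_{k-1} + q_{k-2} (p₋₁ = 1, q₋₁ = 0):
  k = 0: a₀ = 7; p₀/q₀ = 7/1; p₀² − 59·q₀² = 49 − 59 = -10.
  k = 1: m = 7, d = 10, a = ⌊(7 + 7)/10⌋ = 1; p/q = (1·7 + 1)/(1·1 + 0) = 8/1; p² − 59·q² = 64 − 59 = 5.
  k = 2: m = 3, d = 5, a = ⌊(7 + 3)/5⌋ = 2; p/q = (2·8 + 7)/(2·1 + 1) = 23/3; p² − 59·q² = 529 − 531 = -2.
  k = 3: m = 7, d = 2, a = ⌊(7 + 7)/2⌋ = 7; p/q = (7·23 + 8)/(7·3 + 1) = 169/22; p² − 59·q² = 28561 − 28556 = 5.
  k = 4: m = 7, d = 5, a = ⌊(7 + 7)/5⌋ = 2; p/q = (2·169 + 23)/(2·22 + 3) = 361/47; p² − 59·q² = 130321 − 130331 = -10.
  k = 5: m = 3, d = 10, a = ⌊(7 + 3)/10⌋ = 1; p/q = (1·361 + 169)/(1·47 + 22) = 530/69; p² − 59·q² = 280900 − 280899 = 1.
  The first convergent with p² − 59·q² = 1 gives the fundamental solution (x₁, y₁) = (530, 69).
Step 2: Apply the recurrence (x_{n+1}, y_{n+1}) = (x₁x_n + 59y₁y_n, x₁y_n + y₁x_n) repeatedly.
  From (x_1, y_1) = (530, 69): x_2 = 530·530 + 59·69·69 = 561799; y_2 = 530·69 + 69·530 = 73140.
Step 3: Verify x_2² - 59·y_2² = 315618116401 - 315618116400 = 1 (should be 1). ✓

(x_1, y_1) = (530, 69); (x_2, y_2) = (561799, 73140).


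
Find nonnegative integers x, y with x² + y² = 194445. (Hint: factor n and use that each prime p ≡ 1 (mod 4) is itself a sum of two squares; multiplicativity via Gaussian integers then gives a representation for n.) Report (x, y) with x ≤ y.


Step 1: Factor n = 194445 = 3^2 · 5 · 29 · 149.
Step 2: Check the mod-4 condition on each prime factor: 3 ≡ 3 (mod 4), exponent 2 (must be even); 5 ≡ 1 (mod 4), exponent 1; 29 ≡ 1 (mod 4), exponent 1; 149 ≡ 1 (mod 4), exponent 1.
All primes ≡ 3 (mod 4) appear to even exponent (or don't appear), so by the two-squares theorem n IS expressible as a sum of two squares.
Step 3: Build a representation. Group n = k² · m with k = 3 and m = 5 · 29 · 149 = 21605 (a product of primes ≡ 1 (mod 4)); a representation of m scales to one of n via (k·x)² + (k·y)² = k²(x² + y²). Each prime p ≡ 1 (mod 4) is itself a sum of two squares; find a² by testing p − a² for a perfect square:
  5: 5 − 1² = 4 = 2² ⇒ 5 = 1² + 2².
  29: 29 − 1² = 28, 29 − 2² = 25 = 5² ⇒ 29 = 2² + 5².
  149: 149 − 1² = 148, 149 − 2² = 145, 149 − 3² = 140, 149 − 4² = 133, 149 − 5² = 124, 149 − 6² = 113, 149 − 7² = 100 = 10² ⇒ 149 = 7² + 10².
  Combine using the Brahmagupta–Fibonacci identity (a² + b²)(c² + d²) = (ac − bd)² + (ad + bc)² = (ac + bd)² + (ad − bc)²:
  5 · 29 = 145: from (1² + 2²)(2² + 5²), take (1·2 − 2·5, 1·5 + 2·2) = (2 − 10, 5 + 4) = (-8, 9); dropping signs (only squares matter) gives (8, 9); check 8² + 9² = 64 + 81 = 145 ✓.
  145 · 149 = 21605: from (8² + 9²)(7² + 10²), take (8·7 − 9·10, 8·10 + 9·7) = (56 − 90, 80 + 63) = (-34, 143); dropping signs (only squares matter) gives (34, 143); check 34² + 143² = 1156 + 20449 = 21605 ✓.
  Scale by k = 3: (3·34, 3·143) = (102, 429).
Step 4: Order so x ≤ y and verify: 102² + 429² = 10404 + 184041 = 194445 = n. ✓

n = 194445 = 102² + 429² (one valid representation with x ≤ y).


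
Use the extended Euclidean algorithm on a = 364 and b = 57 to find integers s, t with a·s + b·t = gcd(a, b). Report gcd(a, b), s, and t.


Euclidean algorithm on (364, 57) — divide until remainder is 0:
  364 = 6 · 57 + 22
  57 = 2 · 22 + 13
  22 = 1 · 13 + 9
  13 = 1 · 9 + 4
  9 = 2 · 4 + 1
  4 = 4 · 1 + 0
gcd(364, 57) = 1.
Track Bezout coefficients alongside the remainders: start with r₀ = 364 = a·1 + b·0 (s = 1, t = 0) and r₁ = 57 = a·0 + b·1 (s = 0, t = 1); each new remainder r_{k+1} = r_{k-1} − q_k·r_k inherits s_{k+1} = s_{k-1} − q_k·s_k, t_{k+1} = t_{k-1} − q_k·t_k, so r_k = a·s_k + b·t_k at every step:
  q = 6: r = 22, s = 1 − 6·0 = 1, t = 0 − 6·1 = -6  (check: 364·1 + 57·(-6) = 22)
  q = 2: r = 13, s = 0 − 2·1 = -2, t = 1 − 2·(-6) = 13  (check: 364·(-2) + 57·13 = 13)
  q = 1: r = 9, s = 1 − 1·(-2) = 3, t = -6 − 1·13 = -19  (check: 364·3 + 57·(-19) = 9)
  q = 1: r = 4, s = -2 − 1·3 = -5, t = 13 − 1·(-19) = 32  (check: 364·(-5) + 57·32 = 4)
  q = 2: r = 1, s = 3 − 2·(-5) = 13, t = -19 − 2·32 = -83  (check: 364·13 + 57·(-83) = 1)
The row with r = 1 (the gcd) gives the Bezout coefficients s = 13, t = -83.
Result: 364 · (13) + 57 · (-83) = 1.

gcd(364, 57) = 1; s = 13, t = -83 (check: 364·13 + 57·(-83) = 1).


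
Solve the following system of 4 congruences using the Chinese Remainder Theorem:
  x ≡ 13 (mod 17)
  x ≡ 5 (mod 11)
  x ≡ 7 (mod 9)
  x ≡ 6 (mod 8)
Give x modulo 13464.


Product of moduli M = 17 · 11 · 9 · 8 = 13464.
Merge one congruence at a time:
  Start: x ≡ 13 (mod 17).
  Combine with x ≡ 5 (mod 11); new modulus lcm = 187.
    Write x = 13 + 17·t and substitute into x ≡ 5 (mod 11): 17·t ≡ 5 − 13 = -8 (mod 11).
    Reduce coefficients mod 11: 6·t ≡ 3 (mod 11).
    The inverse of 6 mod 11 is 2 (since 6·2 = 12 = 1·11 + 1), so t ≡ 2·3 = 6 ≡ 6 (mod 11).
    Then x = 13 + 17·6 = 115, valid modulo lcm(17, 11) = 187: x ≡ 115 (mod 187).
  Combine with x ≡ 7 (mod 9); new modulus lcm = 1683.
    Write x = 115 + 187·t and substitute into x ≡ 7 (mod 9): 187·t ≡ 7 − 115 = -108 (mod 9).
    Reduce coefficients mod 9: 7·t ≡ 0 (mod 9).
    The inverse of 7 mod 9 is 4 (since 7·4 = 28 = 3·9 + 1), so t ≡ 4·0 = 0 ≡ 0 (mod 9).
    Then x = 115 + 187·0 = 115, valid modulo lcm(187, 9) = 1683: x ≡ 115 (mod 1683).
  Combine with x ≡ 6 (mod 8); new modulus lcm = 13464.
    Write x = 115 + 1683·t and substitute into x ≡ 6 (mod 8): 1683·t ≡ 6 − 115 = -109 (mod 8).
    Reduce coefficients mod 8: 3·t ≡ 3 (mod 8).
    The inverse of 3 mod 8 is 3 (since 3·3 = 9 = 1·8 + 1), so t ≡ 3·3 = 9 ≡ 1 (mod 8).
    Then x = 115 + 1683·1 = 1798, valid modulo lcm(1683, 8) = 13464: x ≡ 1798 (mod 13464).
Verify against each original: 1798 mod 17 = 13, 1798 mod 11 = 5, 1798 mod 9 = 7, 1798 mod 8 = 6.

x ≡ 1798 (mod 13464).


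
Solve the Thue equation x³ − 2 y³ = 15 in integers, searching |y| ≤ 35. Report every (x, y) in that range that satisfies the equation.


The equation is x³ - 2y³ = 15. For fixed y, x³ = 2·y³ + 15, so a solution requires the RHS to be a perfect cube.
Strategy: iterate y from -35 to 35, compute RHS = 2·y³ + 15, and check whether it is a (positive or negative) perfect cube.
Check small values of y:
  y = 0: RHS = 15 is not a perfect cube.
  y = 1: RHS = 17 is not a perfect cube.
  y = -1: RHS = 13 is not a perfect cube.
  y = 2: RHS = 31 is not a perfect cube.
  y = -2: RHS = -1 = (-1)³ ⇒ x = -1 works.
  y = 3: RHS = 69 is not a perfect cube.
  y = -3: RHS = -39 is not a perfect cube.
Continuing the search up to |y| = 35 finds no further solutions beyond those listed.
Collected solutions: (-1, -2).

Solutions (with |y| ≤ 35): (-1, -2).


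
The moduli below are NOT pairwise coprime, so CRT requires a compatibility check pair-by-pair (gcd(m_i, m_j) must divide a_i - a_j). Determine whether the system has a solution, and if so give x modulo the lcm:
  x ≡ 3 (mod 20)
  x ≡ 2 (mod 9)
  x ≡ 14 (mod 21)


Moduli 20, 9, 21 are not pairwise coprime, so CRT works modulo lcm(m_i) when all pairwise compatibility conditions hold.
Pairwise compatibility: gcd(m_i, m_j) must divide a_i - a_j for every pair.
Merge one congruence at a time:
  Start: x ≡ 3 (mod 20).
  Combine with x ≡ 2 (mod 9): gcd(20, 9) = 1; 2 - 3 = -1, which IS divisible by 1, so compatible.
    Write x = 3 + 20·t and substitute into x ≡ 2 (mod 9): 20·t ≡ 2 − 3 = -1 (mod 9).
    Reduce coefficients mod 9: 2·t ≡ 8 (mod 9).
    The inverse of 2 mod 9 is 5 (since 2·5 = 10 = 1·9 + 1), so t ≡ 5·8 = 40 ≡ 4 (mod 9).
    Then x = 3 + 20·4 = 83, valid modulo lcm(20, 9) = 180: x ≡ 83 (mod 180).
  Combine with x ≡ 14 (mod 21): gcd(180, 21) = 3; 14 - 83 = -69, which IS divisible by 3, so compatible.
    Write x = 83 + 180·t and substitute into x ≡ 14 (mod 21): 180·t ≡ 14 − 83 = -69 (mod 21).
    Divide the congruence (and modulus) by g = 3: 60·t ≡ -23 (mod 7).
    Reduce coefficients mod 7: 4·t ≡ 5 (mod 7).
    The inverse of 4 mod 7 is 2 (since 4·2 = 8 = 1·7 + 1), so t ≡ 2·5 = 10 ≡ 3 (mod 7).
    Then x = 83 + 180·3 = 623, valid modulo lcm(180, 21) = 1260: x ≡ 623 (mod 1260).
Verify: 623 mod 20 = 3, 623 mod 9 = 2, 623 mod 21 = 14.

x ≡ 623 (mod 1260).


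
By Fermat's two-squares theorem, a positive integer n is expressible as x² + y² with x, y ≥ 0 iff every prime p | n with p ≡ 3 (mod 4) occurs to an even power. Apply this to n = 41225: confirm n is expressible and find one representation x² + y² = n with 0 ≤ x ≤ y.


Step 1: Factor n = 41225 = 5^2 · 17 · 97.
Step 2: Check the mod-4 condition on each prime factor: 5 ≡ 1 (mod 4), exponent 2; 17 ≡ 1 (mod 4), exponent 1; 97 ≡ 1 (mod 4), exponent 1.
All primes ≡ 3 (mod 4) appear to even exponent (or don't appear), so by the two-squares theorem n IS expressible as a sum of two squares.
Step 3: Build a representation. Group n = k² · m with k = 5 and m = 17 · 97 = 1649 (a product of primes ≡ 1 (mod 4)); a representation of m scales to one of n via (k·x)² + (k·y)² = k²(x² + y²). Each prime p ≡ 1 (mod 4) is itself a sum of two squares; find a² by testing p − a² for a perfect square:
  17: 17 − 1² = 16 = 4² ⇒ 17 = 1² + 4².
  97: 97 − 1² = 96, 97 − 2² = 93, 97 − 3² = 88, 97 − 4² = 81 = 9² ⇒ 97 = 4² + 9².
  Combine using the Brahmagupta–Fibonacci identity (a² + b²)(c² + d²) = (ac − bd)² + (ad + bc)² = (ac + bd)² + (ad − bc)²:
  17 · 97 = 1649: from (1² + 4²)(4² + 9²), take (1·4 − 4·9, 1·9 + 4·4) = (4 − 36, 9 + 16) = (-32, 25); dropping signs (only squares matter) gives (32, 25); check 32² + 25² = 1024 + 625 = 1649 ✓.
  Scale by k = 5: (5·32, 5·25) = (160, 125).
Step 4: Order so x ≤ y and verify: 125² + 160² = 15625 + 25600 = 41225 = n. ✓

n = 41225 = 125² + 160² (one valid representation with x ≤ y).


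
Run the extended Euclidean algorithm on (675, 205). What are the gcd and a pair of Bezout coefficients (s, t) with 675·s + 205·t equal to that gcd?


Euclidean algorithm on (675, 205) — divide until remainder is 0:
  675 = 3 · 205 + 60
  205 = 3 · 60 + 25
  60 = 2 · 25 + 10
  25 = 2 · 10 + 5
  10 = 2 · 5 + 0
gcd(675, 205) = 5.
Track Bezout coefficients alongside the remainders: start with r₀ = 675 = a·1 + b·0 (s = 1, t = 0) and r₁ = 205 = a·0 + b·1 (s = 0, t = 1); each new remainder r_{k+1} = r_{k-1} − q_k·r_k inherits s_{k+1} = s_{k-1} − q_k·s_k, t_{k+1} = t_{k-1} − q_k·t_k, so r_k = a·s_k + b·t_k at every step:
  q = 3: r = 60, s = 1 − 3·0 = 1, t = 0 − 3·1 = -3  (check: 675·1 + 205·(-3) = 60)
  q = 3: r = 25, s = 0 − 3·1 = -3, t = 1 − 3·(-3) = 10  (check: 675·(-3) + 205·10 = 25)
  q = 2: r = 10, s = 1 − 2·(-3) = 7, t = -3 − 2·10 = -23  (check: 675·7 + 205·(-23) = 10)
  q = 2: r = 5, s = -3 − 2·7 = -17, t = 10 − 2·(-23) = 56  (check: 675·(-17) + 205·56 = 5)
The row with r = 5 (the gcd) gives the Bezout coefficients s = -17, t = 56.
Result: 675 · (-17) + 205 · (56) = 5.

gcd(675, 205) = 5; s = -17, t = 56 (check: 675·(-17) + 205·56 = 5).


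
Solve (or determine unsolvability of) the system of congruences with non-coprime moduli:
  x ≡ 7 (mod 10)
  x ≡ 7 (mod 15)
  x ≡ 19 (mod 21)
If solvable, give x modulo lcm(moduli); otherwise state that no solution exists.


Moduli 10, 15, 21 are not pairwise coprime, so CRT works modulo lcm(m_i) when all pairwise compatibility conditions hold.
Pairwise compatibility: gcd(m_i, m_j) must divide a_i - a_j for every pair.
Merge one congruence at a time:
  Start: x ≡ 7 (mod 10).
  Combine with x ≡ 7 (mod 15): gcd(10, 15) = 5; 7 - 7 = 0, which IS divisible by 5, so compatible.
    Write x = 7 + 10·t and substitute into x ≡ 7 (mod 15): 10·t ≡ 7 − 7 = 0 (mod 15).
    Divide the congruence (and modulus) by g = 5: 2·t ≡ 0 (mod 3).
    The inverse of 2 mod 3 is 2 (since 2·2 = 4 = 1·3 + 1), so t ≡ 2·0 = 0 ≡ 0 (mod 3).
    Then x = 7 + 10·0 = 7, valid modulo lcm(10, 15) = 30: x ≡ 7 (mod 30).
  Combine with x ≡ 19 (mod 21): gcd(30, 21) = 3; 19 - 7 = 12, which IS divisible by 3, so compatible.
    Write x = 7 + 30·t and substitute into x ≡ 19 (mod 21): 30·t ≡ 19 − 7 = 12 (mod 21).
    Divide the congruence (and modulus) by g = 3: 10·t ≡ 4 (mod 7).
    Reduce coefficients mod 7: 3·t ≡ 4 (mod 7).
    The inverse of 3 mod 7 is 5 (since 3·5 = 15 = 2·7 + 1), so t ≡ 5·4 = 20 ≡ 6 (mod 7).
    Then x = 7 + 30·6 = 187, valid modulo lcm(30, 21) = 210: x ≡ 187 (mod 210).
Verify: 187 mod 10 = 7, 187 mod 15 = 7, 187 mod 21 = 19.

x ≡ 187 (mod 210).


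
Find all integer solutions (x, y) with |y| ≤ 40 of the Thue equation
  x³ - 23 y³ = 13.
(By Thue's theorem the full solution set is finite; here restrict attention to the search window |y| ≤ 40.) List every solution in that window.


The equation is x³ - 23y³ = 13. For fixed y, x³ = 23·y³ + 13, so a solution requires the RHS to be a perfect cube.
Strategy: iterate y from -40 to 40, compute RHS = 23·y³ + 13, and check whether it is a (positive or negative) perfect cube.
Check small values of y:
  y = 0: RHS = 13 is not a perfect cube.
  y = 1: RHS = 36 is not a perfect cube.
  y = -1: RHS = -10 is not a perfect cube.
  y = 2: RHS = 197 is not a perfect cube.
  y = -2: RHS = -171 is not a perfect cube.
  y = 3: RHS = 634 is not a perfect cube.
  y = -3: RHS = -608 is not a perfect cube.
Continuing the search up to |y| = 40 finds no solutions either.
No (x, y) in the scanned range satisfies the equation.

No integer solutions with |y| ≤ 40.


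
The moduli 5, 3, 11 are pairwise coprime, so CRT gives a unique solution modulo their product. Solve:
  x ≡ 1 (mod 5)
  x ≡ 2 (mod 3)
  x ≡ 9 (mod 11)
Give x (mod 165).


Moduli 5, 3, 11 are pairwise coprime; by CRT there is a unique solution modulo M = 5 · 3 · 11 = 165.
Solve pairwise, accumulating the modulus:
  Start with x ≡ 1 (mod 5).
  Combine with x ≡ 2 (mod 3): since gcd(5, 3) = 1, we get a unique residue mod 15.
    Write x = 1 + 5·t and substitute into x ≡ 2 (mod 3): 5·t ≡ 2 − 1 = 1 (mod 3).
    Reduce coefficients mod 3: 2·t ≡ 1 (mod 3).
    The inverse of 2 mod 3 is 2 (since 2·2 = 4 = 1·3 + 1), so t ≡ 2·1 = 2 ≡ 2 (mod 3).
    Then x = 1 + 5·2 = 11, valid modulo lcm(5, 3) = 15: x ≡ 11 (mod 15).
  Combine with x ≡ 9 (mod 11): since gcd(15, 11) = 1, we get a unique residue mod 165.
    Write x = 11 + 15·t and substitute into x ≡ 9 (mod 11): 15·t ≡ 9 − 11 = -2 (mod 11).
    Reduce coefficients mod 11: 4·t ≡ 9 (mod 11).
    The inverse of 4 mod 11 is 3 (since 4·3 = 12 = 1·11 + 1), so t ≡ 3·9 = 27 ≡ 5 (mod 11).
    Then x = 11 + 15·5 = 86, valid modulo lcm(15, 11) = 165: x ≡ 86 (mod 165).
Verify: 86 mod 5 = 1 ✓, 86 mod 3 = 2 ✓, 86 mod 11 = 9 ✓.

x ≡ 86 (mod 165).
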